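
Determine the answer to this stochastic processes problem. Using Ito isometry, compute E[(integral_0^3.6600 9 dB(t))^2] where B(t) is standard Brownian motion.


By Ito isometry: E[(int f dB)^2] = int f^2 dt
= 9^2 * 3.6600
= 81 * 3.6600 = 296.4600

296.4600


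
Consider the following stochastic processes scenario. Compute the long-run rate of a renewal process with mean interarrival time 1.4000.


Long-run renewal rate = 1/E(X)
= 1/1.4000
= 0.7143

0.7143


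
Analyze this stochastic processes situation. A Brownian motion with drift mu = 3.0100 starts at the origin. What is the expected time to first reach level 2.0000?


Expected first passage time = a/mu
= 2.0000/3.0100
= 0.6645

0.6645


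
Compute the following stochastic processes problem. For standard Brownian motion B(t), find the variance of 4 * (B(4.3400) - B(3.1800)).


Var(alpha*(B(t)-B(s))) = alpha^2 * (t-s)
= 4^2 * (4.3400 - 3.1800)
= 16 * 1.1600
= 18.5600

18.5600


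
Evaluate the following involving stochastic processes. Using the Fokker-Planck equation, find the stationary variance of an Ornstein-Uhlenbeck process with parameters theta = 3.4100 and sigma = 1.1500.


Stationary variance = sigma^2 / (2*theta)
= 1.1500^2 / (2*3.4100)
= 1.3225 / 6.8200
= 0.1939

0.1939


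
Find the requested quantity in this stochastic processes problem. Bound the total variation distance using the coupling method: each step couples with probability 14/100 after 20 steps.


TV distance bound <= (1-delta)^n
= (1 - 0.1400)^20
= 0.8600^20
= 0.0490

0.0490


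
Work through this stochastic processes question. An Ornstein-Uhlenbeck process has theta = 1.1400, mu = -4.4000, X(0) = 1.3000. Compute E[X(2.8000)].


E[X(t)] = mu + (X(0) - mu)*exp(-theta*t)
= -4.4000 + (1.3000 - -4.4000)*exp(-1.1400*2.8000)
= -4.4000 + 5.7000 * 0.0411
= -4.1658

-4.1658


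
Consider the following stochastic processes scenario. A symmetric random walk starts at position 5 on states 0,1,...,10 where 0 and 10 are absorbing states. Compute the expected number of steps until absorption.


For symmetric RW on 0,...,N with absorbing barriers, E(i) = i*(N-i)
E(5) = 5 * 5 = 25

25


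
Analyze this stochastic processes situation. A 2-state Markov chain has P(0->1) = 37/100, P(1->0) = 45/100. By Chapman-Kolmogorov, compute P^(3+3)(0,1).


P^6 = P^3 * P^3
Computing via matrix multiplication of the transition matrix.
Entry (0,1) of P^6 = 0.4512

0.4512


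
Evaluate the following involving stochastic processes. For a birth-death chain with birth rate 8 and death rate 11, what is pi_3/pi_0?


For birth-death process, pi_n/pi_0 = (lambda/mu)^n
= (8/11)^3
= 0.3847

0.3847


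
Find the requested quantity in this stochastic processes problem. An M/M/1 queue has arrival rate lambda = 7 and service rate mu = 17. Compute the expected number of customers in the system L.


rho = 7/17 = 0.4118
L = rho/(1-rho)
= 0.4118/0.5882
= 0.7000

0.7000


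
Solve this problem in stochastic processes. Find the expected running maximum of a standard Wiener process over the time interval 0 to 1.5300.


E(max B(s)) = sqrt(2t/pi)
= sqrt(2*1.5300/pi)
= sqrt(0.9740)
= 0.9869

0.9869


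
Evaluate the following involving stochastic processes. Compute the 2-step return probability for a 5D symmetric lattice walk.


P(return in 2 steps) = P(reverse first step) = 1/(2d)
= 1/10
= 0.1000

0.1000


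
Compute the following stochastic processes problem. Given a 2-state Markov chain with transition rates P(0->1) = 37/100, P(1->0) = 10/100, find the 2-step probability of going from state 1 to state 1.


Computing P^2 by matrix multiplication.
P = [[0.6300, 0.3700], [0.1000, 0.9000]]
After raising P to the power 2:
P^2(1,1) = 0.8470

0.8470


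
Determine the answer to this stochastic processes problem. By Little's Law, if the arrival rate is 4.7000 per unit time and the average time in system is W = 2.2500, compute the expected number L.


Little's Law: L = lambda * W
= 4.7000 * 2.2500
= 10.5750

10.5750


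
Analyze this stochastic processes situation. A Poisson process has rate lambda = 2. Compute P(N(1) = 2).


P(N(t)=k) = (lambda*t)^k * exp(-lambda*t) / k!
lambda*t = 2
= 2^2 * exp(-2) / 2!
= 4 * 0.1353 / 2
= 0.2707

0.2707


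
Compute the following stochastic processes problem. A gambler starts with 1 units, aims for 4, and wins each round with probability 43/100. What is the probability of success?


Gambler's ruin formula:
r = q/p = 0.5700/0.4300 = 1.3256
P(win) = (1 - r^i)/(1 - r^N)
= (1 - 1.3256^1)/(1 - 1.3256^4)
= 0.1560

0.1560


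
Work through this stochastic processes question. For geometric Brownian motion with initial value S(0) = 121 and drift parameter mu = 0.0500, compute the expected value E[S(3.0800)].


E[S(t)] = S(0) * exp(mu * t)
= 121 * exp(0.0500 * 3.0800)
= 121 * 1.1665
= 141.1454

141.1454


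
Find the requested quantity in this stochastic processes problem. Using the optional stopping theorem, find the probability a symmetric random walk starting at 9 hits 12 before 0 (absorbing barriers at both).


By optional stopping theorem: E(M at tau) = M(0) = 9
P(hit 12)*12 + P(hit 0)*0 = 9
P(hit 12) = (9 - 0)/(12 - 0) = 3/4 = 0.7500

0.7500


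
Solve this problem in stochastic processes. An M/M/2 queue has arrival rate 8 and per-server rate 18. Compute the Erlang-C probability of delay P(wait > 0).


a = lambda/mu = 0.4444
rho = a/c = 0.2222
Erlang-C formula applied:
C(c,a) = 0.0808

0.0808


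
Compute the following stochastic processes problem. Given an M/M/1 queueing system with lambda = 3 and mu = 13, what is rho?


rho = lambda/mu
= 3/13
= 0.2308

0.2308


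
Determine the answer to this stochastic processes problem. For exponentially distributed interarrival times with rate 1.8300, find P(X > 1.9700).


P(X > t) = exp(-lambda * t)
= exp(-1.8300 * 1.9700)
= exp(-3.6051) = 0.0272

0.0272


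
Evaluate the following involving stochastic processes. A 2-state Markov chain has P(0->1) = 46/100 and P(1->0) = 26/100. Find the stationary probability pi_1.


Stationary distribution: pi_0 = p10/(p01+p10), pi_1 = p01/(p01+p10)
p01 = 0.4600, p10 = 0.2600
pi_1 = 0.6389

0.6389


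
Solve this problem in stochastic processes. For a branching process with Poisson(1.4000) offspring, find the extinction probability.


Since mu = 1.4000 > 1, extinction prob q < 1.
Solve s = exp(mu*(s-1)) iteratively.
q = 0.4890

0.4890


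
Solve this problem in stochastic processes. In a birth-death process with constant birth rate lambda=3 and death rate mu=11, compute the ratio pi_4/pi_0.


For birth-death process, pi_n/pi_0 = (lambda/mu)^n
= (3/11)^4
= 0.0055

0.0055


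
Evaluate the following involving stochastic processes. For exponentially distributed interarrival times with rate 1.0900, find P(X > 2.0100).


P(X > t) = exp(-lambda * t)
= exp(-1.0900 * 2.0100)
= exp(-2.1909) = 0.1118

0.1118


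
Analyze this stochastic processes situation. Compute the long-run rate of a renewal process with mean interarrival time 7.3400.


Long-run renewal rate = 1/E(X)
= 1/7.3400
= 0.1362

0.1362


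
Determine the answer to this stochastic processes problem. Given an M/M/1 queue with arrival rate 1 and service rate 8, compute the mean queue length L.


rho = 1/8 = 0.1250
L = rho/(1-rho)
= 0.1250/0.8750
= 0.1429

0.1429


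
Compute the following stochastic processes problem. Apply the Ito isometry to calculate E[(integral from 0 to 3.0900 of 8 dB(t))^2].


By Ito isometry: E[(int f dB)^2] = int f^2 dt
= 8^2 * 3.0900
= 64 * 3.0900 = 197.7600

197.7600


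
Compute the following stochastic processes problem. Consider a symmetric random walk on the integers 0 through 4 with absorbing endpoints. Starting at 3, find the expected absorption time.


For symmetric RW on 0,...,N with absorbing barriers, E(i) = i*(N-i)
E(3) = 3 * 1 = 3

3


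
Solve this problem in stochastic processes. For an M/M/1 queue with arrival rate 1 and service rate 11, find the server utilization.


rho = lambda/mu
= 1/11
= 0.0909

0.0909


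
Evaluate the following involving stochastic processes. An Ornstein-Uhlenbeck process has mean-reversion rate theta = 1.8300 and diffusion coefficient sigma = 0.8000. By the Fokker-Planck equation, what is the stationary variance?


Stationary variance = sigma^2 / (2*theta)
= 0.8000^2 / (2*1.8300)
= 0.6400 / 3.6600
= 0.1749

0.1749


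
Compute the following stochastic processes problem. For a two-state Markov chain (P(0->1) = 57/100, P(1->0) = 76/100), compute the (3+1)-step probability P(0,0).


P^4 = P^3 * P^1
Computing via matrix multiplication of the transition matrix.
Entry (0,0) of P^4 = 0.5765

0.5765


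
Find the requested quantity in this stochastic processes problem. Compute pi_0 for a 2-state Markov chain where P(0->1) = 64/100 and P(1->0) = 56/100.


Stationary distribution: pi_0 = p10/(p01+p10), pi_1 = p01/(p01+p10)
p01 = 0.6400, p10 = 0.5600
pi_0 = 0.4667

0.4667


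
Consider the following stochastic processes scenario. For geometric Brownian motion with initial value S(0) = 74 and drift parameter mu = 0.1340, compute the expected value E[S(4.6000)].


E[S(t)] = S(0) * exp(mu * t)
= 74 * exp(0.1340 * 4.6000)
= 74 * 1.8522
= 137.0663

137.0663


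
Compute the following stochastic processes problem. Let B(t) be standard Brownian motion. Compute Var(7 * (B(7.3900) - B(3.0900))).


Var(alpha*(B(t)-B(s))) = alpha^2 * (t-s)
= 7^2 * (7.3900 - 3.0900)
= 49 * 4.3000
= 210.7000

210.7000


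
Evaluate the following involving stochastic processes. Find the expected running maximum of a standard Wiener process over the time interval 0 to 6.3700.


E(max B(s)) = sqrt(2t/pi)
= sqrt(2*6.3700/pi)
= sqrt(4.0553)
= 2.0138

2.0138


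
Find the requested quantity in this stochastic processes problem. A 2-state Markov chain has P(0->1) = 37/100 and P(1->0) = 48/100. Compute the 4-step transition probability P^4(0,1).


Computing P^4 by matrix multiplication.
P = [[0.6300, 0.3700], [0.4800, 0.5200]]
After raising P to the power 4:
P^4(0,1) = 0.4351

0.4351


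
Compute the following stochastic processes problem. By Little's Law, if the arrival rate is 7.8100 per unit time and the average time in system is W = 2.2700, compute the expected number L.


Little's Law: L = lambda * W
= 7.8100 * 2.2700
= 17.7287

17.7287


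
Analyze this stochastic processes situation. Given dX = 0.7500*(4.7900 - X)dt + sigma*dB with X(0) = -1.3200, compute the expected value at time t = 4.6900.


E[X(t)] = mu + (X(0) - mu)*exp(-theta*t)
= 4.7900 + (-1.3200 - 4.7900)*exp(-0.7500*4.6900)
= 4.7900 + -6.1100 * 0.0297
= 4.6087

4.6087


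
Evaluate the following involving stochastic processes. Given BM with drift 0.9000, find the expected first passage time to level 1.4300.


Expected first passage time = a/mu
= 1.4300/0.9000
= 1.5889

1.5889


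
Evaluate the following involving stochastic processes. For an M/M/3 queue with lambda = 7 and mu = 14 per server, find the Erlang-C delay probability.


a = lambda/mu = 0.5000
rho = a/c = 0.1667
Erlang-C formula applied:
C(c,a) = 0.0152

0.0152


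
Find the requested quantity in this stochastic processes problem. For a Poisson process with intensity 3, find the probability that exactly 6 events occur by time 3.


P(N(t)=k) = (lambda*t)^k * exp(-lambda*t) / k!
lambda*t = 9
= 9^6 * exp(-9) / 6!
= 531441 * 1.2341e-04 / 720
= 0.0911

0.0911


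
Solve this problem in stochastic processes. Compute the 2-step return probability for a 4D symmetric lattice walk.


P(return in 2 steps) = P(reverse first step) = 1/(2d)
= 1/8
= 0.1250

0.1250


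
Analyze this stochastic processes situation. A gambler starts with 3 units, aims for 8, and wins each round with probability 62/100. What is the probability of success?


Gambler's ruin formula:
r = q/p = 0.3800/0.6200 = 0.6129
P(win) = (1 - r^i)/(1 - r^N)
= (1 - 0.6129^3)/(1 - 0.6129^8)
= 0.7854

0.7854


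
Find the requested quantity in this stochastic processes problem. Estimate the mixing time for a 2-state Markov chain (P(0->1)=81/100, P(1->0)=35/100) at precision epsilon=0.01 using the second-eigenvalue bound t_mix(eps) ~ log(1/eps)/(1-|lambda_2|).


lambda_2 = |1 - p01 - p10| = |1 - 0.8100 - 0.3500| = 0.1600
t_mix ~ log(1/eps)/(1 - |lambda_2|)
= log(100)/(1 - 0.1600) = 4.6052/0.8400
= 5.4823

5.4823


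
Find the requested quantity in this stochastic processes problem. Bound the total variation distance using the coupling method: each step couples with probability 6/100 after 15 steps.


TV distance bound <= (1-delta)^n
= (1 - 0.0600)^15
= 0.9400^15
= 0.3953

0.3953


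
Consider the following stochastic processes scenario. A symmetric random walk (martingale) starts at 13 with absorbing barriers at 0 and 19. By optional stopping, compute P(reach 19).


By optional stopping theorem: E(M at tau) = M(0) = 13
P(hit 19)*19 + P(hit 0)*0 = 13
P(hit 19) = (13 - 0)/(19 - 0) = 13/19 = 0.6842

0.6842


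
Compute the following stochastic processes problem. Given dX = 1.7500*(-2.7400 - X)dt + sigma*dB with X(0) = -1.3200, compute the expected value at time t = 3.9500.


E[X(t)] = mu + (X(0) - mu)*exp(-theta*t)
= -2.7400 + (-1.3200 - -2.7400)*exp(-1.7500*3.9500)
= -2.7400 + 1.4200 * 9.9527e-04
= -2.7386

-2.7386


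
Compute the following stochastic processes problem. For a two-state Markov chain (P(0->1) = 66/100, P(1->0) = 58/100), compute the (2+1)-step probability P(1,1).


P^3 = P^2 * P^1
Computing via matrix multiplication of the transition matrix.
Entry (1,1) of P^3 = 0.5258

0.5258


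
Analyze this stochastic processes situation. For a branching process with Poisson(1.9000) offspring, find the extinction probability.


Since mu = 1.9000 > 1, extinction prob q < 1.
Solve s = exp(mu*(s-1)) iteratively.
q = 0.2328

0.2328


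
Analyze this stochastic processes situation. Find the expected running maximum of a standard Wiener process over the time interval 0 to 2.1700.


E(max B(s)) = sqrt(2t/pi)
= sqrt(2*2.1700/pi)
= sqrt(1.3815)
= 1.1754

1.1754


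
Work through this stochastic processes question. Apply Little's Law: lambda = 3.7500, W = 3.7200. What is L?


Little's Law: L = lambda * W
= 3.7500 * 3.7200
= 13.9500

13.9500


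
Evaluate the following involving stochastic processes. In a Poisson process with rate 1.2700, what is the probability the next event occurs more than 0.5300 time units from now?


P(X > t) = exp(-lambda * t)
= exp(-1.2700 * 0.5300)
= exp(-0.6731) = 0.5101

0.5101


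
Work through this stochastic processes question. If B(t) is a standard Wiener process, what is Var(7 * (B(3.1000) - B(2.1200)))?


Var(alpha*(B(t)-B(s))) = alpha^2 * (t-s)
= 7^2 * (3.1000 - 2.1200)
= 49 * 0.9800
= 48.0200

48.0200


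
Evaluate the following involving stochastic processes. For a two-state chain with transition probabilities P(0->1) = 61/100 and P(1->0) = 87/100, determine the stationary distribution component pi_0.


Stationary distribution: pi_0 = p10/(p01+p10), pi_1 = p01/(p01+p10)
p01 = 0.6100, p10 = 0.8700
pi_0 = 0.5878

0.5878


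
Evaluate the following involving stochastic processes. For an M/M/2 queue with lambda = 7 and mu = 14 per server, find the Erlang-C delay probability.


a = lambda/mu = 0.5000
rho = a/c = 0.2500
Erlang-C formula applied:
C(c,a) = 0.1000

0.1000


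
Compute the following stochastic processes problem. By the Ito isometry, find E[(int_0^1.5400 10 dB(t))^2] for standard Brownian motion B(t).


By Ito isometry: E[(int f dB)^2] = int f^2 dt
= 10^2 * 1.5400
= 100 * 1.5400 = 154.0000

154.0000


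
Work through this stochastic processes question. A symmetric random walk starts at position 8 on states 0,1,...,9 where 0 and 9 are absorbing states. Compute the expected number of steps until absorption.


For symmetric RW on 0,...,N with absorbing barriers, E(i) = i*(N-i)
E(8) = 8 * 1 = 8

8


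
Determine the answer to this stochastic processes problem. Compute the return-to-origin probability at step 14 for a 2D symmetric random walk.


P = C(14,7)^2 / 4^14
= 3432^2 / 268435456
= 11778624 / 268435456
= 0.0439

0.0439


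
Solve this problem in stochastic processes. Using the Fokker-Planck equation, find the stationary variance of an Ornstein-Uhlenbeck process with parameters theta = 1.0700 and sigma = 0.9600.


Stationary variance = sigma^2 / (2*theta)
= 0.9600^2 / (2*1.0700)
= 0.9216 / 2.1400
= 0.4307

0.4307


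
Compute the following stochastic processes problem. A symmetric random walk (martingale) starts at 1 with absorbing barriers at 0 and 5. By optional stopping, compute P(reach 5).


By optional stopping theorem: E(M at tau) = M(0) = 1
P(hit 5)*5 + P(hit 0)*0 = 1
P(hit 5) = (1 - 0)/(5 - 0) = 1/5 = 0.2000

0.2000


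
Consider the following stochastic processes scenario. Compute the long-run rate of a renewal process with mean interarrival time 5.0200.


Long-run renewal rate = 1/E(X)
= 1/5.0200
= 0.1992

0.1992


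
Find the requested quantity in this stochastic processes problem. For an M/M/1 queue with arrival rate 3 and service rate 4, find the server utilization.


rho = lambda/mu
= 3/4
= 0.7500

0.7500


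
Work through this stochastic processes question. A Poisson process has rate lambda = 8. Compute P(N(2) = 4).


P(N(t)=k) = (lambda*t)^k * exp(-lambda*t) / k!
lambda*t = 16
= 16^4 * exp(-16) / 4!
= 65536 * 1.1254e-07 / 24
= 3.0730e-04

3.0730e-04


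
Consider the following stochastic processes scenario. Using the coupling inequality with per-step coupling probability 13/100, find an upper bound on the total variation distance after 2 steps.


TV distance bound <= (1-delta)^n
= (1 - 0.1300)^2
= 0.8700^2
= 0.7569

0.7569


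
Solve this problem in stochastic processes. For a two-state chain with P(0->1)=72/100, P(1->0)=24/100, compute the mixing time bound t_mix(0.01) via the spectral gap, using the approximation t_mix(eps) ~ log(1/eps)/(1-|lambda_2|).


lambda_2 = |1 - p01 - p10| = |1 - 0.7200 - 0.2400| = 0.0400
t_mix ~ log(1/eps)/(1 - |lambda_2|)
= log(100)/(1 - 0.0400) = 4.6052/0.9600
= 4.7971

4.7971


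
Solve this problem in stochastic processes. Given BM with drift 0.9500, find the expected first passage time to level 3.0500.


Expected first passage time = a/mu
= 3.0500/0.9500
= 3.2105

3.2105


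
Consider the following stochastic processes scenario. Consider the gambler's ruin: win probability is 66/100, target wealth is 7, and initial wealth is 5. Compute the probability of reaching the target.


Gambler's ruin formula:
r = q/p = 0.3400/0.6600 = 0.5152
P(win) = (1 - r^i)/(1 - r^N)
= (1 - 0.5152^5)/(1 - 0.5152^7)
= 0.9731

0.9731


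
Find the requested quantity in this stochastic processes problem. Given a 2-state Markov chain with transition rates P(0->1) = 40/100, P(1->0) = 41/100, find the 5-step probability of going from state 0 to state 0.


Computing P^5 by matrix multiplication.
P = [[0.6000, 0.4000], [0.4100, 0.5900]]
After raising P to the power 5:
P^5(0,0) = 0.5063

0.5063


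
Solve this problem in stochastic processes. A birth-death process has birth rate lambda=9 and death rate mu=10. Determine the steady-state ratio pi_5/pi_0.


For birth-death process, pi_n/pi_0 = (lambda/mu)^n
= (9/10)^5
= 0.5905

0.5905


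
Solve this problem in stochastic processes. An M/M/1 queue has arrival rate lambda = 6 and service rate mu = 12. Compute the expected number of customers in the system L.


rho = 6/12 = 0.5000
L = rho/(1-rho)
= 0.5000/0.5000
= 1.0000

1.0000


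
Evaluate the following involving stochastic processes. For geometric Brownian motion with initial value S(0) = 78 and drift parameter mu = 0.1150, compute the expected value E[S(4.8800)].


E[S(t)] = S(0) * exp(mu * t)
= 78 * exp(0.1150 * 4.8800)
= 78 * 1.7528
= 136.7164

136.7164


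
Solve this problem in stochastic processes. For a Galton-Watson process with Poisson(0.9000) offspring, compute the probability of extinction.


Since mu = 0.9000 <= 1, extinction probability = 1.

1.0000


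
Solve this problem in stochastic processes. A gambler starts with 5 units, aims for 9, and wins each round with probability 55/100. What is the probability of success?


Gambler's ruin formula:
r = q/p = 0.4500/0.5500 = 0.8182
P(win) = (1 - r^i)/(1 - r^N)
= (1 - 0.8182^5)/(1 - 0.8182^9)
= 0.7579

0.7579


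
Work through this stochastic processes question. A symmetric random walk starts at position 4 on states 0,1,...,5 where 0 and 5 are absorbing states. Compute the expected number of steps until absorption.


For symmetric RW on 0,...,N with absorbing barriers, E(i) = i*(N-i)
E(4) = 4 * 1 = 4

4


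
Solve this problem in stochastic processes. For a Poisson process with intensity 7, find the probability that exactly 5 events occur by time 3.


P(N(t)=k) = (lambda*t)^k * exp(-lambda*t) / k!
lambda*t = 21
= 21^5 * exp(-21) / 5!
= 4084101 * 7.5826e-10 / 120
= 2.5807e-05

2.5807e-05


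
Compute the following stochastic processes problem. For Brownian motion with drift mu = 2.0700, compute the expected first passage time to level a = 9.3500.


Expected first passage time = a/mu
= 9.3500/2.0700
= 4.5169

4.5169


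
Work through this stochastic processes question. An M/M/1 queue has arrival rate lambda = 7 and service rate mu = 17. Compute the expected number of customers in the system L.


rho = 7/17 = 0.4118
L = rho/(1-rho)
= 0.4118/0.5882
= 0.7000

0.7000


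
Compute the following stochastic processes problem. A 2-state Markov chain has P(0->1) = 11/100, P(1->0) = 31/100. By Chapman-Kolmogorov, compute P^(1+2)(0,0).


P^3 = P^1 * P^2
Computing via matrix multiplication of the transition matrix.
Entry (0,0) of P^3 = 0.7892

0.7892


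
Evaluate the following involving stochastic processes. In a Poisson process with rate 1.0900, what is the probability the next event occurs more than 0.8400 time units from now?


P(X > t) = exp(-lambda * t)
= exp(-1.0900 * 0.8400)
= exp(-0.9156) = 0.4003

0.4003


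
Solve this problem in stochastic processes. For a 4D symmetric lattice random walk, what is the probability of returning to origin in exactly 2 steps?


P(return in 2 steps) = P(reverse first step) = 1/(2d)
= 1/8
= 0.1250

0.1250


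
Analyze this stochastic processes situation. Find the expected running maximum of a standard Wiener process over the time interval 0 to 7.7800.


E(max B(s)) = sqrt(2t/pi)
= sqrt(2*7.7800/pi)
= sqrt(4.9529)
= 2.2255

2.2255


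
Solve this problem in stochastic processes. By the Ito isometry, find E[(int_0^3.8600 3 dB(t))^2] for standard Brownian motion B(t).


By Ito isometry: E[(int f dB)^2] = int f^2 dt
= 3^2 * 3.8600
= 9 * 3.8600 = 34.7400

34.7400


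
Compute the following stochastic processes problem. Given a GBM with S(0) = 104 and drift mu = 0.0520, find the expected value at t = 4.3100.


E[S(t)] = S(0) * exp(mu * t)
= 104 * exp(0.0520 * 4.3100)
= 104 * 1.2512
= 130.1270

130.1270


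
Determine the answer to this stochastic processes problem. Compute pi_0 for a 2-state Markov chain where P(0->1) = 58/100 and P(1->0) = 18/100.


Stationary distribution: pi_0 = p10/(p01+p10), pi_1 = p01/(p01+p10)
p01 = 0.5800, p10 = 0.1800
pi_0 = 0.2368

0.2368


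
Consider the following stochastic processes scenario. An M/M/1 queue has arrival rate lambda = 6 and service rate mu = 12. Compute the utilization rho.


rho = lambda/mu
= 6/12
= 0.5000

0.5000


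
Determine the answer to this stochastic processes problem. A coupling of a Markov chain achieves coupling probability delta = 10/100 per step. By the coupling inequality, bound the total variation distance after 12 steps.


TV distance bound <= (1-delta)^n
= (1 - 0.1000)^12
= 0.9000^12
= 0.2824

0.2824


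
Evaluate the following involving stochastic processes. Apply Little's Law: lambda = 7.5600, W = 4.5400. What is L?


Little's Law: L = lambda * W
= 7.5600 * 4.5400
= 34.3224

34.3224


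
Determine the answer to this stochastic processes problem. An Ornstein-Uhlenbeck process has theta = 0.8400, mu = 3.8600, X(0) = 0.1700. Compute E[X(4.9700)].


E[X(t)] = mu + (X(0) - mu)*exp(-theta*t)
= 3.8600 + (0.1700 - 3.8600)*exp(-0.8400*4.9700)
= 3.8600 + -3.6900 * 0.0154
= 3.8033

3.8033


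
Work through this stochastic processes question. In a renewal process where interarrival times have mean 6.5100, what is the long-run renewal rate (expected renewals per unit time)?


Long-run renewal rate = 1/E(X)
= 1/6.5100
= 0.1536

0.1536


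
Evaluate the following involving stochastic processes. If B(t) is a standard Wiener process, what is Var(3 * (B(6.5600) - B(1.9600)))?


Var(alpha*(B(t)-B(s))) = alpha^2 * (t-s)
= 3^2 * (6.5600 - 1.9600)
= 9 * 4.6000
= 41.4000

41.4000


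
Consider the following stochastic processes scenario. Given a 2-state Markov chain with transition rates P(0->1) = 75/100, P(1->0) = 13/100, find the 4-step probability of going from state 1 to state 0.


Computing P^4 by matrix multiplication.
P = [[0.2500, 0.7500], [0.1300, 0.8700]]
After raising P to the power 4:
P^4(1,0) = 0.1477

0.1477


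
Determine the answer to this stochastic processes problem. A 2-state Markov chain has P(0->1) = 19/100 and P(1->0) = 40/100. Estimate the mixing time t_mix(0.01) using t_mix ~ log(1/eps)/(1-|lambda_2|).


lambda_2 = |1 - p01 - p10| = |1 - 0.1900 - 0.4000| = 0.4100
t_mix ~ log(1/eps)/(1 - |lambda_2|)
= log(100)/(1 - 0.4100) = 4.6052/0.5900
= 7.8054

7.8054


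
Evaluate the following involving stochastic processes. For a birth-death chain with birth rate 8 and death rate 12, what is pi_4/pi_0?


For birth-death process, pi_n/pi_0 = (lambda/mu)^n
= (8/12)^4
= 0.1975

0.1975


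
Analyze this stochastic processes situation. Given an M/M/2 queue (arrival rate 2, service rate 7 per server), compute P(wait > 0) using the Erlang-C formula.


a = lambda/mu = 0.2857
rho = a/c = 0.1429
Erlang-C formula applied:
C(c,a) = 0.0357

0.0357


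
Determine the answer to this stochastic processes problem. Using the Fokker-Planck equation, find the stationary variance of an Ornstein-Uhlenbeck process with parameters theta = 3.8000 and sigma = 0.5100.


Stationary variance = sigma^2 / (2*theta)
= 0.5100^2 / (2*3.8000)
= 0.2601 / 7.6000
= 0.0342

0.0342


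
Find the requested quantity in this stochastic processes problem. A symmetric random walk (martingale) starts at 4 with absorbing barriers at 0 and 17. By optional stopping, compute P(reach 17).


By optional stopping theorem: E(M at tau) = M(0) = 4
P(hit 17)*17 + P(hit 0)*0 = 4
P(hit 17) = (4 - 0)/(17 - 0) = 4/17 = 0.2353

0.2353


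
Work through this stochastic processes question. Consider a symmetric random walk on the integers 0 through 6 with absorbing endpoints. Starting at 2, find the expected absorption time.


For symmetric RW on 0,...,N with absorbing barriers, E(i) = i*(N-i)
E(2) = 2 * 4 = 8

8


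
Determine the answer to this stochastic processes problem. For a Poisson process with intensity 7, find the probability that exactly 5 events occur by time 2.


P(N(t)=k) = (lambda*t)^k * exp(-lambda*t) / k!
lambda*t = 14
= 14^5 * exp(-14) / 5!
= 537824 * 8.3153e-07 / 120
= 0.0037

0.0037


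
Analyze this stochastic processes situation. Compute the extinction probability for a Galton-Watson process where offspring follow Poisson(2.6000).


Since mu = 2.6000 > 1, extinction prob q < 1.
Solve s = exp(mu*(s-1)) iteratively.
q = 0.0951

0.0951


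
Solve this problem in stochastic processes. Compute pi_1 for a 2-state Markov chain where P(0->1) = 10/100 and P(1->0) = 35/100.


Stationary distribution: pi_0 = p10/(p01+p10), pi_1 = p01/(p01+p10)
p01 = 0.1000, p10 = 0.3500
pi_1 = 0.2222

0.2222


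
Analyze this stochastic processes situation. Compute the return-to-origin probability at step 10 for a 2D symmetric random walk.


P = C(10,5)^2 / 4^10
= 252^2 / 1048576
= 63504 / 1048576
= 0.0606

0.0606


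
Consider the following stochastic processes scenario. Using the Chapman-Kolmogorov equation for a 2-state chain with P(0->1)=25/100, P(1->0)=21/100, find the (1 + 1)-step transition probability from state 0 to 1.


P^2 = P^1 * P^1
Computing via matrix multiplication of the transition matrix.
Entry (0,1) of P^2 = 0.3850

0.3850


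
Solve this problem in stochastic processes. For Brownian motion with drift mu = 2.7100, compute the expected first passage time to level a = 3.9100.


Expected first passage time = a/mu
= 3.9100/2.7100
= 1.4428

1.4428


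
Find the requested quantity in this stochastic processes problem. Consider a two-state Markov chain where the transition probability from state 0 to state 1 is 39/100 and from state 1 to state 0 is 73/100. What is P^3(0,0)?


Computing P^3 by matrix multiplication.
P = [[0.6100, 0.3900], [0.7300, 0.2700]]
After raising P to the power 3:
P^3(0,0) = 0.6512

0.6512


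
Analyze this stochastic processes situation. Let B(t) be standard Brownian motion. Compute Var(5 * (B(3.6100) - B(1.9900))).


Var(alpha*(B(t)-B(s))) = alpha^2 * (t-s)
= 5^2 * (3.6100 - 1.9900)
= 25 * 1.6200
= 40.5000

40.5000


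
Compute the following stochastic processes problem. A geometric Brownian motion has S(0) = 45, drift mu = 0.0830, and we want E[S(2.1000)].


E[S(t)] = S(0) * exp(mu * t)
= 45 * exp(0.0830 * 2.1000)
= 45 * 1.1904
= 53.5686

53.5686


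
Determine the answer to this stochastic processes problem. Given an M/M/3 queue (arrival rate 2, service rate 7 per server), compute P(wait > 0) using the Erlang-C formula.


a = lambda/mu = 0.2857
rho = a/c = 0.0952
Erlang-C formula applied:
C(c,a) = 0.0032

0.0032


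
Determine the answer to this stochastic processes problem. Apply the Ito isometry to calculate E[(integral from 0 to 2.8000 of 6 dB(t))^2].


By Ito isometry: E[(int f dB)^2] = int f^2 dt
= 6^2 * 2.8000
= 36 * 2.8000 = 100.8000

100.8000


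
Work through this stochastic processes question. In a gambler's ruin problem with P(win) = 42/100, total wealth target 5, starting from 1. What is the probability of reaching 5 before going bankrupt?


Gambler's ruin formula:
r = q/p = 0.5800/0.4200 = 1.3810
P(win) = (1 - r^i)/(1 - r^N)
= (1 - 1.3810^1)/(1 - 1.3810^5)
= 0.0947

0.0947


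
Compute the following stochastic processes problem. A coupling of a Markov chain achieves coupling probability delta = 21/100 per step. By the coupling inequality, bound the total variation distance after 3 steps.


TV distance bound <= (1-delta)^n
= (1 - 0.2100)^3
= 0.7900^3
= 0.4930

0.4930


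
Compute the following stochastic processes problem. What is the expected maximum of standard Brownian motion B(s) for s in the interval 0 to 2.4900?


E(max B(s)) = sqrt(2t/pi)
= sqrt(2*2.4900/pi)
= sqrt(1.5852)
= 1.2590

1.2590


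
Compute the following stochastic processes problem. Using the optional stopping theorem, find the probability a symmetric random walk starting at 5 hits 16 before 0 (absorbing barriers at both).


By optional stopping theorem: E(M at tau) = M(0) = 5
P(hit 16)*16 + P(hit 0)*0 = 5
P(hit 16) = (5 - 0)/(16 - 0) = 5/16 = 0.3125

0.3125


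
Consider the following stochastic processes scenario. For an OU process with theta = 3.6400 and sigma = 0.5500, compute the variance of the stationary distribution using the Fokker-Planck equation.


Stationary variance = sigma^2 / (2*theta)
= 0.5500^2 / (2*3.6400)
= 0.3025 / 7.2800
= 0.0416

0.0416


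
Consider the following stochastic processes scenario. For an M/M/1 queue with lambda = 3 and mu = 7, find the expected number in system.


rho = 3/7 = 0.4286
L = rho/(1-rho)
= 0.4286/0.5714
= 0.7500

0.7500


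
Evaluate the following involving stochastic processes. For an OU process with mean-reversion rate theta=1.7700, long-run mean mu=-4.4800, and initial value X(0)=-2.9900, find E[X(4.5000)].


E[X(t)] = mu + (X(0) - mu)*exp(-theta*t)
= -4.4800 + (-2.9900 - -4.4800)*exp(-1.7700*4.5000)
= -4.4800 + 1.4900 * 3.4741e-04
= -4.4795

-4.4795


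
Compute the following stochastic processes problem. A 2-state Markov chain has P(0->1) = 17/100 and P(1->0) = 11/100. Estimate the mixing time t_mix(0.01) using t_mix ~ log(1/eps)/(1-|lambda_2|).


lambda_2 = |1 - p01 - p10| = |1 - 0.1700 - 0.1100| = 0.7200
t_mix ~ log(1/eps)/(1 - |lambda_2|)
= log(100)/(1 - 0.7200) = 4.6052/0.2800
= 16.4470

16.4470


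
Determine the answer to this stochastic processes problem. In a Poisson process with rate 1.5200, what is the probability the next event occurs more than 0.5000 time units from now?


P(X > t) = exp(-lambda * t)
= exp(-1.5200 * 0.5000)
= exp(-0.7600) = 0.4677

0.4677


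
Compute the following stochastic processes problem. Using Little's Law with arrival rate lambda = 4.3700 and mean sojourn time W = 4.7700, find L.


Little's Law: L = lambda * W
= 4.3700 * 4.7700
= 20.8449

20.8449


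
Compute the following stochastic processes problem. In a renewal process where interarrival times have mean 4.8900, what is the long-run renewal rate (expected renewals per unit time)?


Long-run renewal rate = 1/E(X)
= 1/4.8900
= 0.2045

0.2045


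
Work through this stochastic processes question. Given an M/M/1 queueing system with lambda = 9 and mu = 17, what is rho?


rho = lambda/mu
= 9/17
= 0.5294

0.5294


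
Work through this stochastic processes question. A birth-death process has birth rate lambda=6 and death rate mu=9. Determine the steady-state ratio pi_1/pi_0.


For birth-death process, pi_n/pi_0 = (lambda/mu)^n
= (6/9)^1
= 0.6667

0.6667


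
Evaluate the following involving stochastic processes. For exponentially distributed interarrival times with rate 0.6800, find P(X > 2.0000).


P(X > t) = exp(-lambda * t)
= exp(-0.6800 * 2.0000)
= exp(-1.3600) = 0.2567

0.2567


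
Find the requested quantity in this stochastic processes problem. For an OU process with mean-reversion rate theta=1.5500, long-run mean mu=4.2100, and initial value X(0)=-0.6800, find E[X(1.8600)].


E[X(t)] = mu + (X(0) - mu)*exp(-theta*t)
= 4.2100 + (-0.6800 - 4.2100)*exp(-1.5500*1.8600)
= 4.2100 + -4.8900 * 0.0560
= 3.9363

3.9363


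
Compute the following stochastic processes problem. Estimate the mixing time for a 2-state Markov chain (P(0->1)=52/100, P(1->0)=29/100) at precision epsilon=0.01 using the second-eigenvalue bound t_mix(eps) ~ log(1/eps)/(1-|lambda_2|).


lambda_2 = |1 - p01 - p10| = |1 - 0.5200 - 0.2900| = 0.1900
t_mix ~ log(1/eps)/(1 - |lambda_2|)
= log(100)/(1 - 0.1900) = 4.6052/0.8100
= 5.6854

5.6854


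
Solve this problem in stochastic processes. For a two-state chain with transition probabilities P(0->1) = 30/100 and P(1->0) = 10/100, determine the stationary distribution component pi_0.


Stationary distribution: pi_0 = p10/(p01+p10), pi_1 = p01/(p01+p10)
p01 = 0.3000, p10 = 0.1000
pi_0 = 0.2500

0.2500


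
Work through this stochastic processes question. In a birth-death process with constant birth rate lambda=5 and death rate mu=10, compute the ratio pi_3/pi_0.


For birth-death process, pi_n/pi_0 = (lambda/mu)^n
= (5/10)^3
= 0.1250

0.1250


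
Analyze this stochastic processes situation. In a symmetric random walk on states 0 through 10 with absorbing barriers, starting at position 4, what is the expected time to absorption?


For symmetric RW on 0,...,N with absorbing barriers, E(i) = i*(N-i)
E(4) = 4 * 6 = 24

24


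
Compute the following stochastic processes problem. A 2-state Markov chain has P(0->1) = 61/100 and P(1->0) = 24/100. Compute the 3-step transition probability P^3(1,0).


Computing P^3 by matrix multiplication.
P = [[0.3900, 0.6100], [0.2400, 0.7600]]
After raising P to the power 3:
P^3(1,0) = 0.2814

0.2814


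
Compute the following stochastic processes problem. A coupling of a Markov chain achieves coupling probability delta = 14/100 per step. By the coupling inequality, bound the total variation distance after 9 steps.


TV distance bound <= (1-delta)^n
= (1 - 0.1400)^9
= 0.8600^9
= 0.2573

0.2573


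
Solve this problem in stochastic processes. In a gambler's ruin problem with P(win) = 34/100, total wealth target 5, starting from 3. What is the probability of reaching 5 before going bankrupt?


Gambler's ruin formula:
r = q/p = 0.6600/0.3400 = 1.9412
P(win) = (1 - r^i)/(1 - r^N)
= (1 - 1.9412^3)/(1 - 1.9412^5)
= 0.2377

0.2377


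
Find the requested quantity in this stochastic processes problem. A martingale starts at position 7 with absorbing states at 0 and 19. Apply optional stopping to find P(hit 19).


By optional stopping theorem: E(M at tau) = M(0) = 7
P(hit 19)*19 + P(hit 0)*0 = 7
P(hit 19) = (7 - 0)/(19 - 0) = 7/19 = 0.3684

0.3684


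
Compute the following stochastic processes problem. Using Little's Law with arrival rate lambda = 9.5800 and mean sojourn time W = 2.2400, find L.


Little's Law: L = lambda * W
= 9.5800 * 2.2400
= 21.4592

21.4592


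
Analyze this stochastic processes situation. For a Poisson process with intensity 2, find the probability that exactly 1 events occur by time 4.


P(N(t)=k) = (lambda*t)^k * exp(-lambda*t) / k!
lambda*t = 8
= 8^1 * exp(-8) / 1!
= 8 * 3.3546e-04 / 1
= 0.0027

0.0027


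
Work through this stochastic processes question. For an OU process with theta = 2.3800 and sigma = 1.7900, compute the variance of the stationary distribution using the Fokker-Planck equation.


Stationary variance = sigma^2 / (2*theta)
= 1.7900^2 / (2*2.3800)
= 3.2041 / 4.7600
= 0.6731

0.6731


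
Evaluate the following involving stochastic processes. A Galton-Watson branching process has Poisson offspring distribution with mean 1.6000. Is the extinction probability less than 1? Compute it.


Since mu = 1.6000 > 1, extinction prob q < 1.
Solve s = exp(mu*(s-1)) iteratively.
q = 0.3580

0.3580


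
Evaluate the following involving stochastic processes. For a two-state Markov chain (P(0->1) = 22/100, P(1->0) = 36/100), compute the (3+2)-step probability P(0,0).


P^5 = P^3 * P^2
Computing via matrix multiplication of the transition matrix.
Entry (0,0) of P^5 = 0.6256

0.6256


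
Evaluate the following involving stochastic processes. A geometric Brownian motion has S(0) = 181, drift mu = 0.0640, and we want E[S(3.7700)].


E[S(t)] = S(0) * exp(mu * t)
= 181 * exp(0.0640 * 3.7700)
= 181 * 1.2729
= 230.3908

230.3908


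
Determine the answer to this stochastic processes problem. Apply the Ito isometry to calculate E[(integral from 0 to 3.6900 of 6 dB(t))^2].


By Ito isometry: E[(int f dB)^2] = int f^2 dt
= 6^2 * 3.6900
= 36 * 3.6900 = 132.8400

132.8400


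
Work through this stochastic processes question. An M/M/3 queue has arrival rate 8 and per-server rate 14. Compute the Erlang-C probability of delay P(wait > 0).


a = lambda/mu = 0.5714
rho = a/c = 0.1905
Erlang-C formula applied:
C(c,a) = 0.0217

0.0217


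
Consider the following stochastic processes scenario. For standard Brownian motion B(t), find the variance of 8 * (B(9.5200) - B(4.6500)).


Var(alpha*(B(t)-B(s))) = alpha^2 * (t-s)
= 8^2 * (9.5200 - 4.6500)
= 64 * 4.8700
= 311.6800

311.6800


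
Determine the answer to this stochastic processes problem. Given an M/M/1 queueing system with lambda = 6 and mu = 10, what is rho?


rho = lambda/mu
= 6/10
= 0.6000

0.6000


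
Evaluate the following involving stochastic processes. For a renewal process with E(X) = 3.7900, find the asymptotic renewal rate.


Long-run renewal rate = 1/E(X)
= 1/3.7900
= 0.2639

0.2639


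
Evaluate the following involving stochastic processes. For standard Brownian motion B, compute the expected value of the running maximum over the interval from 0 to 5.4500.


E(max B(s)) = sqrt(2t/pi)
= sqrt(2*5.4500/pi)
= sqrt(3.4696)
= 1.8627

1.8627


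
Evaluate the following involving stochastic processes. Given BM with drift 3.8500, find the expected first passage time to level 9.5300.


Expected first passage time = a/mu
= 9.5300/3.8500
= 2.4753

2.4753
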